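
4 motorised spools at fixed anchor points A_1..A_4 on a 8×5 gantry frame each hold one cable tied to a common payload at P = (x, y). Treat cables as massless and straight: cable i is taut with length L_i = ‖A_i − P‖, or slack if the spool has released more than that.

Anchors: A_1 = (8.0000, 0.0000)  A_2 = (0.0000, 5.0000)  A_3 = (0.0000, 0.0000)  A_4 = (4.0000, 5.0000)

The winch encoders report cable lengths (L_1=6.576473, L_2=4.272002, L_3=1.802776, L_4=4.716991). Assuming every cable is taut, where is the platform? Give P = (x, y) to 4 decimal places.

(1.5000, 1.0000)

expand ‖A_i−P‖²=L_i² and subtract eq 1 (k_i ≔ ‖A_i‖²−L_i²)
k_1 = 64.0000+0.0000−43.2500 = 20.7500
eq1−eq2 → [16.0000  -10.0000]·P = 14.0000
eq1−eq3 → [16.0000  0.0000]·P = 24.0000
eq1−eq4 → [8.0000  -10.0000]·P = 2.0000
2×2 solve → P = (1.5000, 1.0000)
check cable 4: ‖A_4−P‖² = 22.2500 ≈ L_4² = 22.2500 ✓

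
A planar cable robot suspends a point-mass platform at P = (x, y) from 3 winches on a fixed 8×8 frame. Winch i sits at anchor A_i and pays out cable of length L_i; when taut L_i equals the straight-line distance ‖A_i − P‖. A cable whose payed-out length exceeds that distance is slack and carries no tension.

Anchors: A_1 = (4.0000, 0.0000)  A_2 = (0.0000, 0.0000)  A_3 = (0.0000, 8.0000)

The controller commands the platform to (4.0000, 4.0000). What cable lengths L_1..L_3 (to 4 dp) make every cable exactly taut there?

(4.0000, 5.6569, 5.6569)

L_1 = √((4.0000−4.0000)² + (0.0000−4.0000)²) = 4.0000
L_2 = √((0.0000−4.0000)² + (0.0000−4.0000)²) = 5.6569
L_3 = √((0.0000−4.0000)² + (8.0000−4.0000)²) = 5.6569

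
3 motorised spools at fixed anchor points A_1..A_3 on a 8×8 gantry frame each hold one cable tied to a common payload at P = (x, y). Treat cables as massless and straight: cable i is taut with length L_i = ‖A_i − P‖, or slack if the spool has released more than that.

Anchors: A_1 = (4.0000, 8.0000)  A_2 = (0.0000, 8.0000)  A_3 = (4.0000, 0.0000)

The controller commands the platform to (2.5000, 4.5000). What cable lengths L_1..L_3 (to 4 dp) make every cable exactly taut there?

(3.8079, 4.3012, 4.7434)

cable 1: Δx=1.5000, Δy=3.5000; L_1 = √(Δx²+Δy²) = 3.8079
cable 2: Δx=-2.5000, Δy=3.5000; L_2 = √(Δx²+Δy²) = 4.3012
cable 3: Δx=1.5000, Δy=-4.5000; L_3 = √(Δx²+Δy²) = 4.7434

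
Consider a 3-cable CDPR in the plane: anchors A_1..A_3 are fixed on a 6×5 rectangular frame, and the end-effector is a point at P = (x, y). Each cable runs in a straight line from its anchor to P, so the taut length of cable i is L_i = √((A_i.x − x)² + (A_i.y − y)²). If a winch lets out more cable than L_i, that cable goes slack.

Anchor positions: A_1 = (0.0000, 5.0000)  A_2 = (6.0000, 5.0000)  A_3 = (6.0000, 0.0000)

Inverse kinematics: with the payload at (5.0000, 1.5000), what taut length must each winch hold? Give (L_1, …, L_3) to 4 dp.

L_1: Δ = A_1−P = (-5.0000, 3.5000) → ‖Δ‖ = √37.2500 = 6.1033
L_2: Δ = A_2−P = (1.0000, 3.5000) → ‖Δ‖ = √13.2500 = 3.6401
L_3: Δ = A_3−P = (1.0000, -1.5000) → ‖Δ‖ = √3.2500 = 1.8028

(6.1033, 3.6401, 1.8028)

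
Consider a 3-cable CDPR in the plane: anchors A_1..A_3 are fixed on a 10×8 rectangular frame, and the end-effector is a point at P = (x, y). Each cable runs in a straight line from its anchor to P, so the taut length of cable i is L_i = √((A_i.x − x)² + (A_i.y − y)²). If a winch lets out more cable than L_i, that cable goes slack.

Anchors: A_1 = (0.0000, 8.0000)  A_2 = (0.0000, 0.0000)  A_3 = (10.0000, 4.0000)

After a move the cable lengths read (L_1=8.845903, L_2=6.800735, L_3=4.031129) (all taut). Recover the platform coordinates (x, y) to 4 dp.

circle eqns → linear via eq_j − eq_1; set k_j = A_j·A_j − L_j²
k_1 = 0.0000+64.0000−78.2500 = -14.2500
0.0000·x + 16.0000·y = k_1−k_2 = 32.0000
-20.0000·x + 8.0000·y = k_1−k_3 = -114.0000
solve first two rows → x=6.5000, y=2.0000

(6.5000, 2.0000)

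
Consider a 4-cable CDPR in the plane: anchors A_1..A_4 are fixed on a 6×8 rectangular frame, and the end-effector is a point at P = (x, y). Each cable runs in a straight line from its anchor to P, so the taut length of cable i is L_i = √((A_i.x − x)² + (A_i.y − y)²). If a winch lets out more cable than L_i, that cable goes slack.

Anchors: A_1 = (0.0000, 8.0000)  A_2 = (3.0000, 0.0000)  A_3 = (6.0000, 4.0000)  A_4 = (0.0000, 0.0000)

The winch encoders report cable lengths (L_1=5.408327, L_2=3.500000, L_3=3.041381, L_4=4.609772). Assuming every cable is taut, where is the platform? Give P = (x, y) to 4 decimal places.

circle eqns → linear via eq_j − eq_1; set k_j = A_j·A_j − L_j²
k_1 = 0.0000+64.0000−29.2500 = 34.7500
-6.0000·x + 16.0000·y = k_1−k_2 = 38.0000
-12.0000·x + 8.0000·y = k_1−k_3 = -8.0000
0.0000·x + 16.0000·y = k_1−k_4 = 56.0000
solve first two rows → x=3.0000, y=3.5000
check cable 4: ‖A_4−P‖² = 21.2500 ≈ L_4² = 21.2500 ✓

(3.0000, 3.5000)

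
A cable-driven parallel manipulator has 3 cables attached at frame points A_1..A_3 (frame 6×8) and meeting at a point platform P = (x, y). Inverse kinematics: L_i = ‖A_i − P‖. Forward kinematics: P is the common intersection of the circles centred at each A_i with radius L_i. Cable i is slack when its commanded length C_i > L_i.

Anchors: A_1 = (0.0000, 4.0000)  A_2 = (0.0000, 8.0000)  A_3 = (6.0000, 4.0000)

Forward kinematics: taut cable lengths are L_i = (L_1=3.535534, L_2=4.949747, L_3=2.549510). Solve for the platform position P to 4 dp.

each cable: (A_i−P)·(A_i−P) = L_i²; let c_i = ‖A_i‖²−L_i²
c_1 = 0.0000+16.0000−12.5000 = 3.5000
row 1: 0.0000x − 8.0000y = -36.0000  (c_2=39.5000)
row 2: -12.0000x + 0.0000y = -42.0000  (c_3=45.5000)
Cramer on rows 1–2 → x = 3.5000, y = 4.5000

(3.5000, 4.5000)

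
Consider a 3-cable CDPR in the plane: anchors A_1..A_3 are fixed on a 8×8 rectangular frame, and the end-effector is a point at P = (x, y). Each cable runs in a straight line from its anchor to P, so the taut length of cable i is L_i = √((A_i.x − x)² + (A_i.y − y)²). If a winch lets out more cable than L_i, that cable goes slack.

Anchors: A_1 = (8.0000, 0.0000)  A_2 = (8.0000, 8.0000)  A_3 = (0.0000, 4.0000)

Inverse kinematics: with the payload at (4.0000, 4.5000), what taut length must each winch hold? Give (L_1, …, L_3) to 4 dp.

L_1: Δ = A_1−P = (4.0000, -4.5000) → ‖Δ‖ = √36.2500 = 6.0208
L_2: Δ = A_2−P = (4.0000, 3.5000) → ‖Δ‖ = √28.2500 = 5.3151
L_3: Δ = A_3−P = (-4.0000, -0.5000) → ‖Δ‖ = √16.2500 = 4.0311

(6.0208, 5.3151, 4.0311)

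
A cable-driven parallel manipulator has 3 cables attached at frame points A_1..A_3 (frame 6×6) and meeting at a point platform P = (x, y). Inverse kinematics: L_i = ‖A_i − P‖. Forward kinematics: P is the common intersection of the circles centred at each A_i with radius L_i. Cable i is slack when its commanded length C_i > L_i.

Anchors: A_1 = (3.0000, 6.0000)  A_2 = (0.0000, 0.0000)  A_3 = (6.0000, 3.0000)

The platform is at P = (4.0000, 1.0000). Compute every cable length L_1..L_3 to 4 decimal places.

cable 1: Δx=-1.0000, Δy=5.0000; L_1 = √(Δx²+Δy²) = 5.0990
cable 2: Δx=-4.0000, Δy=-1.0000; L_2 = √(Δx²+Δy²) = 4.1231
cable 3: Δx=2.0000, Δy=2.0000; L_3 = √(Δx²+Δy²) = 2.8284

(5.0990, 4.1231, 2.8284)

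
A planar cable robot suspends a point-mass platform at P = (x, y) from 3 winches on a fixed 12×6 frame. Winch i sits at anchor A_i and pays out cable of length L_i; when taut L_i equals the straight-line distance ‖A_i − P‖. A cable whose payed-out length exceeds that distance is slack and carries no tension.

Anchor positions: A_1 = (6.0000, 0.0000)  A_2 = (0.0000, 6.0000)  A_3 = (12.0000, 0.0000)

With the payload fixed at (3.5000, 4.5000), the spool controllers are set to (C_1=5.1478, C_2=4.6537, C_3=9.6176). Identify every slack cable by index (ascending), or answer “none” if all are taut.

2

cable 1: √((2.5000)²+(-4.5000)²)=5.1478, C_1=5.1478: taut
cable 2: √((-3.5000)²+(1.5000)²)=3.8079, C_2=4.6537: slack
cable 3: √((8.5000)²+(-4.5000)²)=9.6177, C_3=9.6176: taut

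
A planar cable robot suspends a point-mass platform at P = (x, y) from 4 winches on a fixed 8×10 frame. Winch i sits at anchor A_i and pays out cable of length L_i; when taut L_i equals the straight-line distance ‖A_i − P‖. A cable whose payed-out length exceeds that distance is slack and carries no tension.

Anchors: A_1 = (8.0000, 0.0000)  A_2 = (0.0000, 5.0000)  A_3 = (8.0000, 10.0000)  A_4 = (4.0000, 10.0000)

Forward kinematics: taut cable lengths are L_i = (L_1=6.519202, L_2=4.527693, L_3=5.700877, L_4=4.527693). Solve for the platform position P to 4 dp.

(4.5000, 5.5000)

circle eqns → linear via eq_j − eq_1; set q_j = A_j·A_j − L_j²
q_1 = 64.0000+0.0000−42.5000 = 21.5000
16.0000·x − 10.0000·y = q_1−q_2 = 17.0000
0.0000·x − 20.0000·y = q_1−q_3 = -110.0000
8.0000·x − 20.0000·y = q_1−q_4 = -74.0000
solve first two rows → x=4.5000, y=5.5000
check cable 4: ‖A_4−P‖² = 20.5000 ≈ L_4² = 20.5000 ✓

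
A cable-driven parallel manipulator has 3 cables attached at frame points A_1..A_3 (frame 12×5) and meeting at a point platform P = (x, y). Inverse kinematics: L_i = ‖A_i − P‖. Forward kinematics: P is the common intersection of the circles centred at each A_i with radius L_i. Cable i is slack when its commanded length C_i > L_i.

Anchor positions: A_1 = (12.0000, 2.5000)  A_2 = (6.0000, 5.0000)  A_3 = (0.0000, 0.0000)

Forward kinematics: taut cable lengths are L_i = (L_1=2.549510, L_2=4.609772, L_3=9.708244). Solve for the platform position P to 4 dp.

(9.5000, 2.0000)

expand ‖A_i−P‖²=L_i² and subtract eq 1 (k_i ≔ ‖A_i‖²−L_i²)
k_1 = 144.0000+6.2500−6.5000 = 143.7500
eq1−eq2 → [12.0000  -5.0000]·P = 104.0000
eq1−eq3 → [24.0000  5.0000]·P = 238.0000
2×2 solve → P = (9.5000, 2.0000)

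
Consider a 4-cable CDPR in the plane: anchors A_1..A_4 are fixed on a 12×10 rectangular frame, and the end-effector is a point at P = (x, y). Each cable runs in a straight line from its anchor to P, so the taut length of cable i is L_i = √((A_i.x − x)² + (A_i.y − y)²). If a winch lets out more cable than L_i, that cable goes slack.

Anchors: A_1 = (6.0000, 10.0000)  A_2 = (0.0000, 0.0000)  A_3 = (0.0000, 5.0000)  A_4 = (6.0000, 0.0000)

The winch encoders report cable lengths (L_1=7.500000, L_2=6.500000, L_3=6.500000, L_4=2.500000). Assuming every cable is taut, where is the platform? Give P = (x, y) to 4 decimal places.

each cable: (A_i−P)·(A_i−P) = L_i²; let k_i = ‖A_i‖²−L_i²
k_1 = 36.0000+100.0000−56.2500 = 79.7500
row 1: 12.0000x + 20.0000y = 122.0000  (k_2=-42.2500)
row 2: 12.0000x + 10.0000y = 97.0000  (k_3=-17.2500)
row 3: 0.0000x + 20.0000y = 50.0000  (k_4=29.7500)
Cramer on rows 1–2 → x = 6.0000, y = 2.5000
check cable 4: ‖A_4−P‖² = 6.2500 ≈ L_4² = 6.2500 ✓

(6.0000, 2.5000)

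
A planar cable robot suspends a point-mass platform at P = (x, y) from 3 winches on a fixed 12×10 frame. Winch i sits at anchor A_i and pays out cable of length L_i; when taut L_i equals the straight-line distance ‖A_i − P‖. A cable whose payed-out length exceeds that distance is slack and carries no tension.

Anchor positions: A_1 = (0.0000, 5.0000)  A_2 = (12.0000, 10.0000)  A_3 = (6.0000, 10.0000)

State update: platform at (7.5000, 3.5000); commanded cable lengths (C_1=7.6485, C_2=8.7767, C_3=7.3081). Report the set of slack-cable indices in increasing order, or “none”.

i=1: geometric 7.6485 vs commanded 7.6485 ⇒ taut
i=2: geometric 7.9057 vs commanded 8.7767 ⇒ slack
i=3: geometric 6.6708 vs commanded 7.3081 ⇒ slack

2, 3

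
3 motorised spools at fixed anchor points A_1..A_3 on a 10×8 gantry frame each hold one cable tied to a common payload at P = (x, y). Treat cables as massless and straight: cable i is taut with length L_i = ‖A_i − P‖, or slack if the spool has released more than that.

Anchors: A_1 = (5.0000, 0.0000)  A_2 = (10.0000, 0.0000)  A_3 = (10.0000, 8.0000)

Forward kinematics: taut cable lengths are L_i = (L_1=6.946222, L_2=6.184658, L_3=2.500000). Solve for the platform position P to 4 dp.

(8.5000, 6.0000)

each cable: (A_i−P)·(A_i−P) = L_i²; let c_i = ‖A_i‖²−L_i²
c_1 = 25.0000+0.0000−48.2500 = -23.2500
row 1: -10.0000x + 0.0000y = -85.0000  (c_2=61.7500)
row 2: -10.0000x − 16.0000y = -181.0000  (c_3=157.7500)
Cramer on rows 1–2 → x = 8.5000, y = 6.0000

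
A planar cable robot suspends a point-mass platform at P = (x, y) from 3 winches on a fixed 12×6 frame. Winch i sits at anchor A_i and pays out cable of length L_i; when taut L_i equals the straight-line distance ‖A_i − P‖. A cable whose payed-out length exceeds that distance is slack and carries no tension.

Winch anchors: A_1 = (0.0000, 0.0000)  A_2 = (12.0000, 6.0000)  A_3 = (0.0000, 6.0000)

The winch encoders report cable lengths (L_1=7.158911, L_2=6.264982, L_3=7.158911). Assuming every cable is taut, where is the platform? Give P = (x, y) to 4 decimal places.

each cable: (A_i−P)·(A_i−P) = L_i²; let q_i = ‖A_i‖²−L_i²
q_1 = 0.0000+0.0000−51.2500 = -51.2500
row 1: -24.0000x − 12.0000y = -192.0000  (q_2=140.7500)
row 2: 0.0000x − 12.0000y = -36.0000  (q_3=-15.2500)
Cramer on rows 1–2 → x = 6.5000, y = 3.0000

(6.5000, 3.0000)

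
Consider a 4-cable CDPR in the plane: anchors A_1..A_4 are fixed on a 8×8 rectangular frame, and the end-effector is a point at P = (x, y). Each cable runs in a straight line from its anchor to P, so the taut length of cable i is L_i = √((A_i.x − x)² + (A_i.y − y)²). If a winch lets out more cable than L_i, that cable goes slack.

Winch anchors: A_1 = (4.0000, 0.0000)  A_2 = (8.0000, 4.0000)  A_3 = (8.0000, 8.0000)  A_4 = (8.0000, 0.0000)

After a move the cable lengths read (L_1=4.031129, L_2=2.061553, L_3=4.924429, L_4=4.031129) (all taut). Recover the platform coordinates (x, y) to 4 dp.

(6.0000, 3.5000)

expand ‖A_i−P‖²=L_i² and subtract eq 1 (c_i ≔ ‖A_i‖²−L_i²)
c_1 = 16.0000+0.0000−16.2500 = -0.2500
eq1−eq2 → [-8.0000  -8.0000]·P = -76.0000
eq1−eq3 → [-8.0000  -16.0000]·P = -104.0000
eq1−eq4 → [-8.0000  0.0000]·P = -48.0000
2×2 solve → P = (6.0000, 3.5000)
check cable 4: ‖A_4−P‖² = 16.2500 ≈ L_4² = 16.2500 ✓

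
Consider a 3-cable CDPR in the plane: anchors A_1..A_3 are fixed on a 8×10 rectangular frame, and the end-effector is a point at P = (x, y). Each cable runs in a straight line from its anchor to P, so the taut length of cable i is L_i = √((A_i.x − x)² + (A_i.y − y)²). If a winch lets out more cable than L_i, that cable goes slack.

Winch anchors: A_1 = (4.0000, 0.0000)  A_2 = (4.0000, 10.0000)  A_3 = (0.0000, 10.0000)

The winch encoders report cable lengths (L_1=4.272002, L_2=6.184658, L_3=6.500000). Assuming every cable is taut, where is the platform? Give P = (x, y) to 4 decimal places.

each cable: (A_i−P)·(A_i−P) = L_i²; let k_i = ‖A_i‖²−L_i²
k_1 = 16.0000+0.0000−18.2500 = -2.2500
row 1: 0.0000x − 20.0000y = -80.0000  (k_2=77.7500)
row 2: 8.0000x − 20.0000y = -60.0000  (k_3=57.7500)
Cramer on rows 1–2 → x = 2.5000, y = 4.0000

(2.5000, 4.0000)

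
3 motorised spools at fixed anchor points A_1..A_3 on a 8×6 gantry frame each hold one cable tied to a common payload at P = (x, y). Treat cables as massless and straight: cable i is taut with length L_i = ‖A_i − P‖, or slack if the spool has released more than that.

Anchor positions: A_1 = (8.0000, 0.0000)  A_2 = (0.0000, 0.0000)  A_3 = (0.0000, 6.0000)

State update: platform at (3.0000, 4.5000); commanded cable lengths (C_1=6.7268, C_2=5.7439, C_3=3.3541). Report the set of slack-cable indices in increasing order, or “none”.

i=1: geometric 6.7268 vs commanded 6.7268 ⇒ taut
i=2: geometric 5.4083 vs commanded 5.7439 ⇒ slack
i=3: geometric 3.3541 vs commanded 3.3541 ⇒ taut

2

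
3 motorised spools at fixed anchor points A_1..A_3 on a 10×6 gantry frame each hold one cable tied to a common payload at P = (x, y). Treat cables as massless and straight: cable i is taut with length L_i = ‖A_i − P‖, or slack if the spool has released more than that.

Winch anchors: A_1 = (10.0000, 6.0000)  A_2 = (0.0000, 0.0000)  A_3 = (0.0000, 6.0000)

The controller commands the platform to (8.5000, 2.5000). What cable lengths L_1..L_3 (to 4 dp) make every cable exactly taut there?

(3.8079, 8.8600, 9.1924)

L_1 = √((10.0000−8.5000)² + (6.0000−2.5000)²) = 3.8079
L_2 = √((0.0000−8.5000)² + (0.0000−2.5000)²) = 8.8600
L_3 = √((0.0000−8.5000)² + (6.0000−2.5000)²) = 9.1924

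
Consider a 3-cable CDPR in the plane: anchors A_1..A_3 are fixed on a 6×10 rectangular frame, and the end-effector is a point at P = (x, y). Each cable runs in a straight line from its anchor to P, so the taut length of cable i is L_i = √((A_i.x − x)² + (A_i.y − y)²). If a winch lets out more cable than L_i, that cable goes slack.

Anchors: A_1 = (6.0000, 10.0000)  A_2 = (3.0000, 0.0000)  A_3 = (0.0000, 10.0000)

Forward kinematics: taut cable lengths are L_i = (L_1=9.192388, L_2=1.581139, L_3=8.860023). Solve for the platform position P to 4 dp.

expand ‖A_i−P‖²=L_i² and subtract eq 1 (c_i ≔ ‖A_i‖²−L_i²)
c_1 = 36.0000+100.0000−84.5000 = 51.5000
eq1−eq2 → [6.0000  20.0000]·P = 45.0000
eq1−eq3 → [12.0000  0.0000]·P = 30.0000
2×2 solve → P = (2.5000, 1.5000)

(2.5000, 1.5000)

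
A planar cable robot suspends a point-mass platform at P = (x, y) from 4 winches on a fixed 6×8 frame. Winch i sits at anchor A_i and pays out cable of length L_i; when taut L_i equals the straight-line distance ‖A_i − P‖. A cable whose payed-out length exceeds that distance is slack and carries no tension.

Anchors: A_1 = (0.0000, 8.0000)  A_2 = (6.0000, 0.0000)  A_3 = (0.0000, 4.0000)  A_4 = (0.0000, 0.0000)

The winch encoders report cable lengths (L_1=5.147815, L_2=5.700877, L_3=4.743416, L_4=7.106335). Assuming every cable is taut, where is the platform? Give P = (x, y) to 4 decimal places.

(4.5000, 5.5000)

circle eqns → linear via eq_j − eq_1; set k_j = A_j·A_j − L_j²
k_1 = 0.0000+64.0000−26.5000 = 37.5000
-12.0000·x + 16.0000·y = k_1−k_2 = 34.0000
0.0000·x + 8.0000·y = k_1−k_3 = 44.0000
0.0000·x + 16.0000·y = k_1−k_4 = 88.0000
solve first two rows → x=4.5000, y=5.5000
check cable 4: ‖A_4−P‖² = 50.5000 ≈ L_4² = 50.5000 ✓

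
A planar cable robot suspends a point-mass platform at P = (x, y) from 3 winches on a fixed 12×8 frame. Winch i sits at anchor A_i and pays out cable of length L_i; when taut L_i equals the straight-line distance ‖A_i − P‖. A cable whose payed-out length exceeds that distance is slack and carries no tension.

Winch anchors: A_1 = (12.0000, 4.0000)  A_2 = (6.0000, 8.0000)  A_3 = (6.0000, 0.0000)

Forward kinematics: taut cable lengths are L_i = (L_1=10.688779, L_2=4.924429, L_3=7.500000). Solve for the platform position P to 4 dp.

(1.5000, 6.0000)

each cable: (A_i−P)·(A_i−P) = L_i²; let q_i = ‖A_i‖²−L_i²
q_1 = 144.0000+16.0000−114.2500 = 45.7500
row 1: 12.0000x − 8.0000y = -30.0000  (q_2=75.7500)
row 2: 12.0000x + 8.0000y = 66.0000  (q_3=-20.2500)
Cramer on rows 1–2 → x = 1.5000, y = 6.0000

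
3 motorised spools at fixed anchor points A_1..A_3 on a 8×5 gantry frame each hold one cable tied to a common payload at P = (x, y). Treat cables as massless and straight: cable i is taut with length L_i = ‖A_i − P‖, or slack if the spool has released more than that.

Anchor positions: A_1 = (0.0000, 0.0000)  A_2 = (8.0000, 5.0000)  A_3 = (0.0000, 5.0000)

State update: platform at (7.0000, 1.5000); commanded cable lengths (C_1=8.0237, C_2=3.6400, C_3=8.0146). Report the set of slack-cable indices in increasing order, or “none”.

1, 3

cable 1: √((-7.0000)²+(-1.5000)²)=7.1589, C_1=8.0237: slack
cable 2: √((1.0000)²+(3.5000)²)=3.6401, C_2=3.6400: taut
cable 3: √((-7.0000)²+(3.5000)²)=7.8262, C_3=8.0146: slack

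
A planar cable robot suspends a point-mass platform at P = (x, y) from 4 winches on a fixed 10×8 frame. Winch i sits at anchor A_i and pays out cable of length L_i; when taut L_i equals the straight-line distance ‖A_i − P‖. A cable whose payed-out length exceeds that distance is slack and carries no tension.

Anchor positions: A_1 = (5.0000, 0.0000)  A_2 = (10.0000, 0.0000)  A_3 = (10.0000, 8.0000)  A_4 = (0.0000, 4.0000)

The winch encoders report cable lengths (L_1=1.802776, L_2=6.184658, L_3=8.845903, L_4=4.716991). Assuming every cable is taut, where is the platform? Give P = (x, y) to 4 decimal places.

each cable: (A_i−P)·(A_i−P) = L_i²; let c_i = ‖A_i‖²−L_i²
c_1 = 25.0000+0.0000−3.2500 = 21.7500
row 1: -10.0000x + 0.0000y = -40.0000  (c_2=61.7500)
row 2: -10.0000x − 16.0000y = -64.0000  (c_3=85.7500)
row 3: 10.0000x − 8.0000y = 28.0000  (c_4=-6.2500)
Cramer on rows 1–2 → x = 4.0000, y = 1.5000
check cable 4: ‖A_4−P‖² = 22.2500 ≈ L_4² = 22.2500 ✓

(4.0000, 1.5000)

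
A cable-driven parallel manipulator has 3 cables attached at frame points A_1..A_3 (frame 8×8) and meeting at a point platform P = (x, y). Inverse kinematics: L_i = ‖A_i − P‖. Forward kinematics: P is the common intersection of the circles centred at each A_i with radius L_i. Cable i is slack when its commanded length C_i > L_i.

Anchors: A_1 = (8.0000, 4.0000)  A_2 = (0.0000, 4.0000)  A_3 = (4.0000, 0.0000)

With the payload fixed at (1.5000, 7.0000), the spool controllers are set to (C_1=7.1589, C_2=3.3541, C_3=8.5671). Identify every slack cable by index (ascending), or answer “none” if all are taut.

3

cable 1: √((6.5000)²+(-3.0000)²)=7.1589, C_1=7.1589: taut
cable 2: √((-1.5000)²+(-3.0000)²)=3.3541, C_2=3.3541: taut
cable 3: √((2.5000)²+(-7.0000)²)=7.4330, C_3=8.5671: slack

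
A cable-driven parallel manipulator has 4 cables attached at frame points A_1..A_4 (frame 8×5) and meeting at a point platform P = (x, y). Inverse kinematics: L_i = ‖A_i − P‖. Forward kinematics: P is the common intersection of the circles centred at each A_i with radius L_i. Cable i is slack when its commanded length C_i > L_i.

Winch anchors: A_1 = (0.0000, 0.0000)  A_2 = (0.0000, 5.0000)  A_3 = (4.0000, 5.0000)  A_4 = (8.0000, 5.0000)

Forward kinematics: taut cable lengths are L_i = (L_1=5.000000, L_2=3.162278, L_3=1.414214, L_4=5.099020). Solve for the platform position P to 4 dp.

each cable: (A_i−P)·(A_i−P) = L_i²; let c_i = ‖A_i‖²−L_i²
c_1 = 0.0000+0.0000−25.0000 = -25.0000
row 1: 0.0000x − 10.0000y = -40.0000  (c_2=15.0000)
row 2: -8.0000x − 10.0000y = -64.0000  (c_3=39.0000)
row 3: -16.0000x − 10.0000y = -88.0000  (c_4=63.0000)
Cramer on rows 1–2 → x = 3.0000, y = 4.0000
check cable 4: ‖A_4−P‖² = 26.0000 ≈ L_4² = 26.0000 ✓

(3.0000, 4.0000)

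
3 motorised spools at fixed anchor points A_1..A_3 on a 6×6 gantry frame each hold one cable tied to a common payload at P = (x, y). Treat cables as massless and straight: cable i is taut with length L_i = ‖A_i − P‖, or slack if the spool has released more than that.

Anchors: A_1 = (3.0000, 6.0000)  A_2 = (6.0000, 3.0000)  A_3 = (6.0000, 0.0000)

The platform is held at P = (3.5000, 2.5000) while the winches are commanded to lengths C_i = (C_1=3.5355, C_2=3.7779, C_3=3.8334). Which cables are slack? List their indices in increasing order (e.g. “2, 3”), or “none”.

2, 3

i=1: geometric 3.5355 vs commanded 3.5355 ⇒ taut
i=2: geometric 2.5495 vs commanded 3.7779 ⇒ slack
i=3: geometric 3.5355 vs commanded 3.8334 ⇒ slack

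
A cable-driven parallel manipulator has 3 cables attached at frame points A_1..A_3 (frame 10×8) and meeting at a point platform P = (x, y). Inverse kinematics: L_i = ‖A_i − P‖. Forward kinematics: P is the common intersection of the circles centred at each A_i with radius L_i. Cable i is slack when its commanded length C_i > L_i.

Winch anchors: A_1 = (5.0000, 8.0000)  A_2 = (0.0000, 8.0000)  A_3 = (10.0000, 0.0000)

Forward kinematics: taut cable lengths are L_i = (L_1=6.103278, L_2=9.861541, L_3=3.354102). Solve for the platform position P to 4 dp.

each cable: (A_i−P)·(A_i−P) = L_i²; let k_i = ‖A_i‖²−L_i²
k_1 = 25.0000+64.0000−37.2500 = 51.7500
row 1: 10.0000x + 0.0000y = 85.0000  (k_2=-33.2500)
row 2: -10.0000x + 16.0000y = -37.0000  (k_3=88.7500)
Cramer on rows 1–2 → x = 8.5000, y = 3.0000

(8.5000, 3.0000)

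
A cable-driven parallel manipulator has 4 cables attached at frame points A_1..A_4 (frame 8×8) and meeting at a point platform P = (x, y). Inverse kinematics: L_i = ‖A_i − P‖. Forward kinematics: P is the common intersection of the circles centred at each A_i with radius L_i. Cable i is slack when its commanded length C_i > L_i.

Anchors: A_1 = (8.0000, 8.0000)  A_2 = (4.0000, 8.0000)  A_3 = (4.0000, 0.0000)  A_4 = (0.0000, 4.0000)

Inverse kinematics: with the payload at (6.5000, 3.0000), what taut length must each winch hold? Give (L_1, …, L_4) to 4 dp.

L_1 = √((8.0000−6.5000)² + (8.0000−3.0000)²) = 5.2202
L_2 = √((4.0000−6.5000)² + (8.0000−3.0000)²) = 5.5902
L_3 = √((4.0000−6.5000)² + (0.0000−3.0000)²) = 3.9051
L_4 = √((0.0000−6.5000)² + (4.0000−3.0000)²) = 6.5765

(5.2202, 5.5902, 3.9051, 6.5765)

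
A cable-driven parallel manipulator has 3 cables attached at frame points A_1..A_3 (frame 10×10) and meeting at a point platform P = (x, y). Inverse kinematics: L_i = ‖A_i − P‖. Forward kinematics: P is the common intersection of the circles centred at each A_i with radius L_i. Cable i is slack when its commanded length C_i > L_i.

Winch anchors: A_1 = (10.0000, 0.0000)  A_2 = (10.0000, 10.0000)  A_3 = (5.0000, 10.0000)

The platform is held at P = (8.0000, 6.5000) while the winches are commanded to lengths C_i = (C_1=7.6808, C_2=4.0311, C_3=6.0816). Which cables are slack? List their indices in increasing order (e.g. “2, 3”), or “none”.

1, 3

i=1: geometric 6.8007 vs commanded 7.6808 ⇒ slack
i=2: geometric 4.0311 vs commanded 4.0311 ⇒ taut
i=3: geometric 4.6098 vs commanded 6.0816 ⇒ slack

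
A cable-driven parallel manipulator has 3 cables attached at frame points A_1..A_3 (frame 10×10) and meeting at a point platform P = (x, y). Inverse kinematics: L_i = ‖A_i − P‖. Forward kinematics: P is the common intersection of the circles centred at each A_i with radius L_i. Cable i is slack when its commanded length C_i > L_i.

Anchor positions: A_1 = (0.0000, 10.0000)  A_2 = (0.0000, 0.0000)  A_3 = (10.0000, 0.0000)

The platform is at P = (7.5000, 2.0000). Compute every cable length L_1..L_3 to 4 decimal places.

(10.9659, 7.7621, 3.2016)

L_1 = √((0.0000−7.5000)² + (10.0000−2.0000)²) = 10.9659
L_2 = √((0.0000−7.5000)² + (0.0000−2.0000)²) = 7.7621
L_3 = √((10.0000−7.5000)² + (0.0000−2.0000)²) = 3.2016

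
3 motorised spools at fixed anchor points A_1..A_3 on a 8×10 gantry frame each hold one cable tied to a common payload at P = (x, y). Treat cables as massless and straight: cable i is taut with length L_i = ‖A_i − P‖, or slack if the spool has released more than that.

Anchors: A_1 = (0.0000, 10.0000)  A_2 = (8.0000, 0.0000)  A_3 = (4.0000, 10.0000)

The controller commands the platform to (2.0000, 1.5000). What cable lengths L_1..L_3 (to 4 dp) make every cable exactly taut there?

(8.7321, 6.1847, 8.7321)

cable 1: Δx=-2.0000, Δy=8.5000; L_1 = √(Δx²+Δy²) = 8.7321
cable 2: Δx=6.0000, Δy=-1.5000; L_2 = √(Δx²+Δy²) = 6.1847
cable 3: Δx=2.0000, Δy=8.5000; L_3 = √(Δx²+Δy²) = 8.7321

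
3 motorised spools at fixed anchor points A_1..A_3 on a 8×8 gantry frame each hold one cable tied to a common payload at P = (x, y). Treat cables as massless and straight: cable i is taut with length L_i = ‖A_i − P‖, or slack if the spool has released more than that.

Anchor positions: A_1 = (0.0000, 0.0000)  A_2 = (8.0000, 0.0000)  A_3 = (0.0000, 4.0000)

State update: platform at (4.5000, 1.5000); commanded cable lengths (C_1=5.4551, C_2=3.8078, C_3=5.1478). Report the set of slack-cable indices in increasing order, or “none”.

i=1: geometric 4.7434 vs commanded 5.4551 ⇒ slack
i=2: geometric 3.8079 vs commanded 3.8078 ⇒ taut
i=3: geometric 5.1478 vs commanded 5.1478 ⇒ taut

1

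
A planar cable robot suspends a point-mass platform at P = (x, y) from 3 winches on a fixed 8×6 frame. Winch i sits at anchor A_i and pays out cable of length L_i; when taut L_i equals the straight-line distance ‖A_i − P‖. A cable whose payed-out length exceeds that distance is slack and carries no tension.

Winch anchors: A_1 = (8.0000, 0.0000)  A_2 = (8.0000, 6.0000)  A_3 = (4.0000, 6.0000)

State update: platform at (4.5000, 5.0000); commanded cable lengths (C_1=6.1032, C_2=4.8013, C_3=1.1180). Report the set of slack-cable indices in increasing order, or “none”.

2

cable 1: √((3.5000)²+(-5.0000)²)=6.1033, C_1=6.1032: taut
cable 2: √((3.5000)²+(1.0000)²)=3.6401, C_2=4.8013: slack
cable 3: √((-0.5000)²+(1.0000)²)=1.1180, C_3=1.1180: taut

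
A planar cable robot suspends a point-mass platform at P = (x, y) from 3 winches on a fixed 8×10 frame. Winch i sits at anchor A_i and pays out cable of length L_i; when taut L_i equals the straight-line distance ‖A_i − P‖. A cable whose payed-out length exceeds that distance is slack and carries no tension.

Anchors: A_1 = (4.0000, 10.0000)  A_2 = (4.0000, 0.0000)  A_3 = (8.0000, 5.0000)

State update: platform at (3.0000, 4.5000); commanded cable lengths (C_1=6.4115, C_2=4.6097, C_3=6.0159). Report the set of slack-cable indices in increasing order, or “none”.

1, 3

i=1: geometric 5.5902 vs commanded 6.4115 ⇒ slack
i=2: geometric 4.6098 vs commanded 4.6097 ⇒ taut
i=3: geometric 5.0249 vs commanded 6.0159 ⇒ slack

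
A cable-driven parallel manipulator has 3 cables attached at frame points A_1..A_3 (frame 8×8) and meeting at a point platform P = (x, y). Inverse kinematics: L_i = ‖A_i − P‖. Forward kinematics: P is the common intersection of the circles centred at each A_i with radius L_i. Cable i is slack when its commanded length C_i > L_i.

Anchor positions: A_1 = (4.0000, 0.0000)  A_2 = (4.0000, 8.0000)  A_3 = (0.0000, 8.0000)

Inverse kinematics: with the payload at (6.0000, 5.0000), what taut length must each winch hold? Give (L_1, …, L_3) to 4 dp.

L_1 = √((4.0000−6.0000)² + (0.0000−5.0000)²) = 5.3852
L_2 = √((4.0000−6.0000)² + (8.0000−5.0000)²) = 3.6056
L_3 = √((0.0000−6.0000)² + (8.0000−5.0000)²) = 6.7082

(5.3852, 3.6056, 6.7082)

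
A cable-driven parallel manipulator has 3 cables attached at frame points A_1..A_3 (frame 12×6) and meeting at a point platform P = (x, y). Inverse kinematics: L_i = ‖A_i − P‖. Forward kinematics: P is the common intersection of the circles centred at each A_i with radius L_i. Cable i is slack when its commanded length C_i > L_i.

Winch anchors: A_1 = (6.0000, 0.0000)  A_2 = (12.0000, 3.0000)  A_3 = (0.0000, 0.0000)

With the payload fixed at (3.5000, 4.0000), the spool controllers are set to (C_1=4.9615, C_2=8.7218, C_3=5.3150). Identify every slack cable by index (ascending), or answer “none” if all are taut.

1, 2

cable 1: L_1 = ‖A_1−P‖ = 4.7170;  C_1 = 4.9615 → slack
cable 2: L_2 = ‖A_2−P‖ = 8.5586;  C_2 = 8.7218 → slack
cable 3: L_3 = ‖A_3−P‖ = 5.3151;  C_3 = 5.3150 → taut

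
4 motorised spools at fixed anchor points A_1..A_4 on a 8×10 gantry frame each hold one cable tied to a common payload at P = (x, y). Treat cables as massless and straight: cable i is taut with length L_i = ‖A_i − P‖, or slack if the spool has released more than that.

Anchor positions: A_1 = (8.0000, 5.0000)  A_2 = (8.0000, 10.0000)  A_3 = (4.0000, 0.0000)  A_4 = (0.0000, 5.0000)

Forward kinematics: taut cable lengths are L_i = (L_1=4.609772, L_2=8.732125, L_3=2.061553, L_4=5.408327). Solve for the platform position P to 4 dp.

(4.5000, 2.0000)

circle eqns → linear via eq_j − eq_1; set q_j = A_j·A_j − L_j²
q_1 = 64.0000+25.0000−21.2500 = 67.7500
0.0000·x − 10.0000·y = q_1−q_2 = -20.0000
8.0000·x + 10.0000·y = q_1−q_3 = 56.0000
16.0000·x + 0.0000·y = q_1−q_4 = 72.0000
solve first two rows → x=4.5000, y=2.0000
check cable 4: ‖A_4−P‖² = 29.2500 ≈ L_4² = 29.2500 ✓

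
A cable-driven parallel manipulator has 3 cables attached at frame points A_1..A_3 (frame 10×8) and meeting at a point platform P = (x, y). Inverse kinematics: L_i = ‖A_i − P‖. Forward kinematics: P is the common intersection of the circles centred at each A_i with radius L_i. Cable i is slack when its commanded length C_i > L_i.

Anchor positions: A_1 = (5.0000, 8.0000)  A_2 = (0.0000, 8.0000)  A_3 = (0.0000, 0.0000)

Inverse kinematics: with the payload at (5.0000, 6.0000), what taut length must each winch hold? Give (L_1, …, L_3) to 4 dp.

(2.0000, 5.3852, 7.8102)

L_1: Δ = A_1−P = (0.0000, 2.0000) → ‖Δ‖ = √4.0000 = 2.0000
L_2: Δ = A_2−P = (-5.0000, 2.0000) → ‖Δ‖ = √29.0000 = 5.3852
L_3: Δ = A_3−P = (-5.0000, -6.0000) → ‖Δ‖ = √61.0000 = 7.8102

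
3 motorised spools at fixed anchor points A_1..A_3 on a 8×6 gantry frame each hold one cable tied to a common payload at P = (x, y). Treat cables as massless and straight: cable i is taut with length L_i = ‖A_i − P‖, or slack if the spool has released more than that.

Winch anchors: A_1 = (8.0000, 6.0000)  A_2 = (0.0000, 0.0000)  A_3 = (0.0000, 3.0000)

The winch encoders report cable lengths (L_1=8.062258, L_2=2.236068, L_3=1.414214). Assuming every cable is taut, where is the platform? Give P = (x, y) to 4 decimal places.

expand ‖A_i−P‖²=L_i² and subtract eq 1 (c_i ≔ ‖A_i‖²−L_i²)
c_1 = 64.0000+36.0000−65.0000 = 35.0000
eq1−eq2 → [16.0000  12.0000]·P = 40.0000
eq1−eq3 → [16.0000  6.0000]·P = 28.0000
2×2 solve → P = (1.0000, 2.0000)

(1.0000, 2.0000)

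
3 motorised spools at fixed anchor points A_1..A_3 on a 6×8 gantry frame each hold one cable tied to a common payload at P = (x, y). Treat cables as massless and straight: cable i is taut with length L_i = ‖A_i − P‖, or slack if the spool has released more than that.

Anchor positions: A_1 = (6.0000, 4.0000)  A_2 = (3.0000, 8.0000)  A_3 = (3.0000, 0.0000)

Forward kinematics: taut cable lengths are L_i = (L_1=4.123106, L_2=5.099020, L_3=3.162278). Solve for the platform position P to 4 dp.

circle eqns → linear via eq_j − eq_1; set c_j = A_j·A_j − L_j²
c_1 = 36.0000+16.0000−17.0000 = 35.0000
6.0000·x − 8.0000·y = c_1−c_2 = -12.0000
6.0000·x + 8.0000·y = c_1−c_3 = 36.0000
solve first two rows → x=2.0000, y=3.0000

(2.0000, 3.0000)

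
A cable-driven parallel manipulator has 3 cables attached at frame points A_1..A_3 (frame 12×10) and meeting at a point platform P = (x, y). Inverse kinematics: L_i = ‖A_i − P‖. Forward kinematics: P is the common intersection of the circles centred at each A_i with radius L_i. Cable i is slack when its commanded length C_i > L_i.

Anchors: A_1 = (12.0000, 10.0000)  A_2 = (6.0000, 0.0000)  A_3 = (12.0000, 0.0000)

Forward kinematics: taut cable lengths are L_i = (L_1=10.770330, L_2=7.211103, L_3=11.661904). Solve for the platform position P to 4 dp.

(2.0000, 6.0000)

expand ‖A_i−P‖²=L_i² and subtract eq 1 (c_i ≔ ‖A_i‖²−L_i²)
c_1 = 144.0000+100.0000−116.0000 = 128.0000
eq1−eq2 → [12.0000  20.0000]·P = 144.0000
eq1−eq3 → [0.0000  20.0000]·P = 120.0000
2×2 solve → P = (2.0000, 6.0000)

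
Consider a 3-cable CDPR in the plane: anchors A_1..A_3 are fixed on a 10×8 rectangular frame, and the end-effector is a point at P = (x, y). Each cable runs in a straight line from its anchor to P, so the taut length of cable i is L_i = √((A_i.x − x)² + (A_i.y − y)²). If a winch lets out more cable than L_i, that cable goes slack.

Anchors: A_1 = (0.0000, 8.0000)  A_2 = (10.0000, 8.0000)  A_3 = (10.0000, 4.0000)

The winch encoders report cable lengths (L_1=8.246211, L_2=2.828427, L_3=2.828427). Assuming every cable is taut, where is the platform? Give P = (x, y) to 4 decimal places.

expand ‖A_i−P‖²=L_i² and subtract eq 1 (k_i ≔ ‖A_i‖²−L_i²)
k_1 = 0.0000+64.0000−68.0000 = -4.0000
eq1−eq2 → [-20.0000  0.0000]·P = -160.0000
eq1−eq3 → [-20.0000  8.0000]·P = -112.0000
2×2 solve → P = (8.0000, 6.0000)

(8.0000, 6.0000)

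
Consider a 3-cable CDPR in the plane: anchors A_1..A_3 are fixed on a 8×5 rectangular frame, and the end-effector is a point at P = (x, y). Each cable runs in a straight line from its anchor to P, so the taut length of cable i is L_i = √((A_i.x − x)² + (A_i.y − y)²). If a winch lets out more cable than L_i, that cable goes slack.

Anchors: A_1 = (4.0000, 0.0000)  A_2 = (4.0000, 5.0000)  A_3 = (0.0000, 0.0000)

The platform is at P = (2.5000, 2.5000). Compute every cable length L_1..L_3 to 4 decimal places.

(2.9155, 2.9155, 3.5355)

cable 1: Δx=1.5000, Δy=-2.5000; L_1 = √(Δx²+Δy²) = 2.9155
cable 2: Δx=1.5000, Δy=2.5000; L_2 = √(Δx²+Δy²) = 2.9155
cable 3: Δx=-2.5000, Δy=-2.5000; L_3 = √(Δx²+Δy²) = 3.5355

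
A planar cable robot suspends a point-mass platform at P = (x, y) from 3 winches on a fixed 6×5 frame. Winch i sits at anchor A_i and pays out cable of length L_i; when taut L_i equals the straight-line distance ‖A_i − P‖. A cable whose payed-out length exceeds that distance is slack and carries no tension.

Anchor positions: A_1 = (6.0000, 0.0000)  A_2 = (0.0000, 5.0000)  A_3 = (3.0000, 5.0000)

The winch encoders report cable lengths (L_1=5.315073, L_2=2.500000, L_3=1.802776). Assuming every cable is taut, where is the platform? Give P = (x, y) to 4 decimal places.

expand ‖A_i−P‖²=L_i² and subtract eq 1 (k_i ≔ ‖A_i‖²−L_i²)
k_1 = 36.0000+0.0000−28.2500 = 7.7500
eq1−eq2 → [12.0000  -10.0000]·P = -11.0000
eq1−eq3 → [6.0000  -10.0000]·P = -23.0000
2×2 solve → P = (2.0000, 3.5000)

(2.0000, 3.5000)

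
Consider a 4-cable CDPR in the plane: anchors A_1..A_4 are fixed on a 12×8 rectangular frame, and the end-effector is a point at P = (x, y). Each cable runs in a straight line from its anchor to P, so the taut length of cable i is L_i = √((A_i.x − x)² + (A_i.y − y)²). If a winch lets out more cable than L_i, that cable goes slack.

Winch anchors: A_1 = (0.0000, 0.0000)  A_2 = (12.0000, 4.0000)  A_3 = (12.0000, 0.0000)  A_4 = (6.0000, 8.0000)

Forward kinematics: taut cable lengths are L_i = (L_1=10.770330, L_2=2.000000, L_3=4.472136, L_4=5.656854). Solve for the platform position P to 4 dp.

(10.0000, 4.0000)

expand ‖A_i−P‖²=L_i² and subtract eq 1 (q_i ≔ ‖A_i‖²−L_i²)
q_1 = 0.0000+0.0000−116.0000 = -116.0000
eq1−eq2 → [-24.0000  -8.0000]·P = -272.0000
eq1−eq3 → [-24.0000  0.0000]·P = -240.0000
eq1−eq4 → [-12.0000  -16.0000]·P = -184.0000
2×2 solve → P = (10.0000, 4.0000)
check cable 4: ‖A_4−P‖² = 32.0000 ≈ L_4² = 32.0000 ✓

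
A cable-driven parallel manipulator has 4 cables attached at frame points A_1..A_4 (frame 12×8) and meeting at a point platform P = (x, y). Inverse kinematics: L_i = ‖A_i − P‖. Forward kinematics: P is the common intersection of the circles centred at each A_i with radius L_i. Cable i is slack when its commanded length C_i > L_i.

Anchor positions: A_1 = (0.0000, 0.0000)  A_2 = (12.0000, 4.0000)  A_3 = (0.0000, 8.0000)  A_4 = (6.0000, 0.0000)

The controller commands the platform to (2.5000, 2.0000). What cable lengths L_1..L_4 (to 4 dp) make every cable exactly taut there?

L_1 = √((0.0000−2.5000)² + (0.0000−2.0000)²) = 3.2016
L_2 = √((12.0000−2.5000)² + (4.0000−2.0000)²) = 9.7082
L_3 = √((0.0000−2.5000)² + (8.0000−2.0000)²) = 6.5000
L_4 = √((6.0000−2.5000)² + (0.0000−2.0000)²) = 4.0311

(3.2016, 9.7082, 6.5000, 4.0311)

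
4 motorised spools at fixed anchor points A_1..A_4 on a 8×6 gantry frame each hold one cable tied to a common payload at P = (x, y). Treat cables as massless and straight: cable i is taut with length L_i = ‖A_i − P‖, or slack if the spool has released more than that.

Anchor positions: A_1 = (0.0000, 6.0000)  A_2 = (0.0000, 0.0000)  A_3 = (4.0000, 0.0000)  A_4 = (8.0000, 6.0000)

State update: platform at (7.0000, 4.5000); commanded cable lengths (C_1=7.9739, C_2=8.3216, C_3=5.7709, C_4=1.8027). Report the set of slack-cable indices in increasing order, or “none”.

1, 3

cable 1: √((-7.0000)²+(1.5000)²)=7.1589, C_1=7.9739: slack
cable 2: √((-7.0000)²+(-4.5000)²)=8.3217, C_2=8.3216: taut
cable 3: √((-3.0000)²+(-4.5000)²)=5.4083, C_3=5.7709: slack
cable 4: √((1.0000)²+(1.5000)²)=1.8028, C_4=1.8027: taut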